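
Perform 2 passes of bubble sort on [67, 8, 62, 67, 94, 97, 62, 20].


Initial: [67, 8, 62, 67, 94, 97, 62, 20]
Pass 1: [8, 62, 67, 67, 94, 62, 20, 97] (4 swaps)
Pass 2: [8, 62, 67, 67, 62, 20, 94, 97] (2 swaps)

After 2 passes: [8, 62, 67, 67, 62, 20, 94, 97]


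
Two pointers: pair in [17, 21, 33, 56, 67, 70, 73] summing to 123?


lo=0(17)+hi=6(73)=90
lo=1(21)+hi=6(73)=94
lo=2(33)+hi=6(73)=106
lo=3(56)+hi=6(73)=129
lo=3(56)+hi=5(70)=126
lo=3(56)+hi=4(67)=123

Yes: 56+67=123


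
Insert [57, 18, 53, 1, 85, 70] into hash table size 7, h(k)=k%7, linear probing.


Insert 57: h=1 -> slot 1
Insert 18: h=4 -> slot 4
Insert 53: h=4, 1 probes -> slot 5
Insert 1: h=1, 1 probes -> slot 2
Insert 85: h=1, 2 probes -> slot 3
Insert 70: h=0 -> slot 0

Table: [70, 57, 1, 85, 18, 53, None]


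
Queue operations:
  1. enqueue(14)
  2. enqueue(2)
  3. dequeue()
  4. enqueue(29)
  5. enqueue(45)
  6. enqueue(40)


enqueue(14) -> [14]
enqueue(2) -> [14, 2]
dequeue()->14, [2]
enqueue(29) -> [2, 29]
enqueue(45) -> [2, 29, 45]
enqueue(40) -> [2, 29, 45, 40]

Final queue: [2, 29, 45, 40]


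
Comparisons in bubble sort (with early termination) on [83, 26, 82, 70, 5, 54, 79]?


Algorithm: bubble sort (with early termination)
Input: [83, 26, 82, 70, 5, 54, 79]
Sorted: [5, 26, 54, 70, 79, 82, 83]

20


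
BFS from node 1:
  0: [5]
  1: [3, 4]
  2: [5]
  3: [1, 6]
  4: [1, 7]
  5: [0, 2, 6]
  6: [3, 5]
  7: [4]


Visit 1, enqueue [3, 4]
Visit 3, enqueue [6]
Visit 4, enqueue [7]
Visit 6, enqueue [5]
Visit 7, enqueue []
Visit 5, enqueue [0, 2]
Visit 0, enqueue []
Visit 2, enqueue []

BFS order: [1, 3, 4, 6, 7, 5, 0, 2]


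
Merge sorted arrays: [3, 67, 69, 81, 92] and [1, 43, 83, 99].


Take 1 from B
Take 3 from A
Take 43 from B
Take 67 from A
Take 69 from A
Take 81 from A
Take 83 from B
Take 92 from A

Merged: [1, 3, 43, 67, 69, 81, 83, 92, 99]


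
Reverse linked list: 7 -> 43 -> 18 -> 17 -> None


Step 1: curr=7, set curr.next=prev(None) | reversed so far: 7
Step 2: curr=43, set curr.next=prev(7) | reversed so far: 43 -> 7
Step 3: curr=18, set curr.next=prev(43) | reversed so far: 18 -> 43 -> 7
Step 4: curr=17, set curr.next=prev(18) | reversed so far: 17 -> 18 -> 43 -> 7

17 -> 18 -> 43 -> 7 -> None


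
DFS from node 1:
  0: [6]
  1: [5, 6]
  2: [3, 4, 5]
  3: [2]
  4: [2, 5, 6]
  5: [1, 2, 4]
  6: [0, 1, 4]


Visit 1, push [6, 5]
Visit 5, push [4, 2]
Visit 2, push [4, 3]
Visit 3, push []
Visit 4, push [6]
Visit 6, push [0]
Visit 0, push []

DFS order: [1, 5, 2, 3, 4, 6, 0]


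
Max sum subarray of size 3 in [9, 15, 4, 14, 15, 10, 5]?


[0:3]: 28
[1:4]: 33
[2:5]: 33
[3:6]: 39
[4:7]: 30

Max: 39 at [3:6]


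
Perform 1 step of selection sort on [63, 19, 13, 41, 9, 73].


Initial: [63, 19, 13, 41, 9, 73]
Step 1: min=9 at 4
  Swap: [9, 19, 13, 41, 63, 73]

After 1 step: [9, 19, 13, 41, 63, 73]


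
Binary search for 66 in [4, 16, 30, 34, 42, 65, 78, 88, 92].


Step 1: lo=0, hi=8, mid=4, val=42
Step 2: lo=5, hi=8, mid=6, val=78
Step 3: lo=5, hi=5, mid=5, val=65

Not found


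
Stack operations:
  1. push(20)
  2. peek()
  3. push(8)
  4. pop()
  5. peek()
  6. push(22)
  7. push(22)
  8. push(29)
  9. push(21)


push(20) -> [20]
peek()->20
push(8) -> [20, 8]
pop()->8, [20]
peek()->20
push(22) -> [20, 22]
push(22) -> [20, 22, 22]
push(29) -> [20, 22, 22, 29]
push(21) -> [20, 22, 22, 29, 21]

Final stack: [20, 22, 22, 29, 21]


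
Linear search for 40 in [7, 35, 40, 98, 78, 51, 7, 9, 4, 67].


i=0: 7!=40
i=1: 35!=40
i=2: 40==40 found!

Found at 2, 3 comps


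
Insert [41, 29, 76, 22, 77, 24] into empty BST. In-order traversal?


Insert 41: root
Insert 29: L from 41
Insert 76: R from 41
Insert 22: L from 41 -> L from 29
Insert 77: R from 41 -> R from 76
Insert 24: L from 41 -> L from 29 -> R from 22

In-order: [22, 24, 29, 41, 76, 77]


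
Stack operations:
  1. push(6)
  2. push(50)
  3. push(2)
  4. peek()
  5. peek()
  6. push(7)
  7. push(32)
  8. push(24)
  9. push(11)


push(6) -> [6]
push(50) -> [6, 50]
push(2) -> [6, 50, 2]
peek()->2
peek()->2
push(7) -> [6, 50, 2, 7]
push(32) -> [6, 50, 2, 7, 32]
push(24) -> [6, 50, 2, 7, 32, 24]
push(11) -> [6, 50, 2, 7, 32, 24, 11]

Final stack: [6, 50, 2, 7, 32, 24, 11]


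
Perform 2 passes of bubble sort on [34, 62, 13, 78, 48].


Initial: [34, 62, 13, 78, 48]
Pass 1: [34, 13, 62, 48, 78] (2 swaps)
Pass 2: [13, 34, 48, 62, 78] (2 swaps)

After 2 passes: [13, 34, 48, 62, 78]


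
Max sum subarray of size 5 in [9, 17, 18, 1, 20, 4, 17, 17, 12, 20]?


[0:5]: 65
[1:6]: 60
[2:7]: 60
[3:8]: 59
[4:9]: 70
[5:10]: 70

Max: 70 at [4:9]


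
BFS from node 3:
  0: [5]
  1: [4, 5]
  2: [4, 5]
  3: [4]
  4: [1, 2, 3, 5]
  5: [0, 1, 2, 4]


Visit 3, enqueue [4]
Visit 4, enqueue [1, 2, 5]
Visit 1, enqueue []
Visit 2, enqueue []
Visit 5, enqueue [0]
Visit 0, enqueue []

BFS order: [3, 4, 1, 2, 5, 0]


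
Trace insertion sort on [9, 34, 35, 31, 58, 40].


Initial: [9, 34, 35, 31, 58, 40]
Insert 34: [9, 34, 35, 31, 58, 40]
Insert 35: [9, 34, 35, 31, 58, 40]
Insert 31: [9, 31, 34, 35, 58, 40]
Insert 58: [9, 31, 34, 35, 58, 40]
Insert 40: [9, 31, 34, 35, 40, 58]

Sorted: [9, 31, 34, 35, 40, 58]


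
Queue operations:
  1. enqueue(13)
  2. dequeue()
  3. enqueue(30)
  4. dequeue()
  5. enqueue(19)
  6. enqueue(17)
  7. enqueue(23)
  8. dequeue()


enqueue(13) -> [13]
dequeue()->13, []
enqueue(30) -> [30]
dequeue()->30, []
enqueue(19) -> [19]
enqueue(17) -> [19, 17]
enqueue(23) -> [19, 17, 23]
dequeue()->19, [17, 23]

Final queue: [17, 23]


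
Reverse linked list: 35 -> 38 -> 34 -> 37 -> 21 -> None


Step 1: curr=35, set curr.next=prev(None) | reversed so far: 35
Step 2: curr=38, set curr.next=prev(35) | reversed so far: 38 -> 35
Step 3: curr=34, set curr.next=prev(38) | reversed so far: 34 -> 38 -> 35
Step 4: curr=37, set curr.next=prev(34) | reversed so far: 37 -> 34 -> 38 -> 35
Step 5: curr=21, set curr.next=prev(37) | reversed so far: 21 -> 37 -> 34 -> 38 -> 35

21 -> 37 -> 34 -> 38 -> 35 -> None


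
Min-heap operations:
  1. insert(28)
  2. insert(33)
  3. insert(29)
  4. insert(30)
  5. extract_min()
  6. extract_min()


insert(28) -> [28]
insert(33) -> [28, 33]
insert(29) -> [28, 33, 29]
insert(30) -> [28, 30, 29, 33]
extract_min()->28, [29, 30, 33]
extract_min()->29, [30, 33]

Final heap: [30, 33]


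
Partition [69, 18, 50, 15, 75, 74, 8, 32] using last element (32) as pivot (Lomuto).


Pivot: 32
  18 <= 32: swap -> [18, 69, 50, 15, 75, 74, 8, 32]
  15 <= 32: swap -> [18, 15, 50, 69, 75, 74, 8, 32]
  8 <= 32: swap -> [18, 15, 8, 69, 75, 74, 50, 32]
Place pivot at 3: [18, 15, 8, 32, 75, 74, 50, 69]

Partitioned: [18, 15, 8, 32, 75, 74, 50, 69]


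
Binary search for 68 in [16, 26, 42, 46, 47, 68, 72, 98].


Step 1: lo=0, hi=7, mid=3, val=46
Step 2: lo=4, hi=7, mid=5, val=68

Found at index 5


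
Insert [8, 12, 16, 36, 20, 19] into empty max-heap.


Insert 8: [8]
Insert 12: [12, 8]
Insert 16: [16, 8, 12]
Insert 36: [36, 16, 12, 8]
Insert 20: [36, 20, 12, 8, 16]
Insert 19: [36, 20, 19, 8, 16, 12]

Final heap: [36, 20, 19, 8, 16, 12]


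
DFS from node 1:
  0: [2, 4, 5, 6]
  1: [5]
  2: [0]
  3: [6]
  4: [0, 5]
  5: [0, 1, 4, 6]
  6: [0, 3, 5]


Visit 1, push [5]
Visit 5, push [6, 4, 0]
Visit 0, push [6, 4, 2]
Visit 2, push []
Visit 4, push []
Visit 6, push [3]
Visit 3, push []

DFS order: [1, 5, 0, 2, 4, 6, 3]


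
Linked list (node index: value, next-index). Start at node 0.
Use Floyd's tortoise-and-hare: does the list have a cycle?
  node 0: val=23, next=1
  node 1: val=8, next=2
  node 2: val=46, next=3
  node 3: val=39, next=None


Floyd's tortoise (slow, +1) and hare (fast, +2):
  init: slow=0, fast=0
  step 1: slow=1, fast=2
  step 2: fast 2->3->None, no cycle

Cycle: no


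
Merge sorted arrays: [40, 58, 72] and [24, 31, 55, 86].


Take 24 from B
Take 31 from B
Take 40 from A
Take 55 from B
Take 58 from A
Take 72 from A

Merged: [24, 31, 40, 55, 58, 72, 86]


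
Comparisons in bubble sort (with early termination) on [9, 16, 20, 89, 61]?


Algorithm: bubble sort (with early termination)
Input: [9, 16, 20, 89, 61]
Sorted: [9, 16, 20, 61, 89]

7


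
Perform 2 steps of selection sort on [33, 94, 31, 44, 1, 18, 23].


Initial: [33, 94, 31, 44, 1, 18, 23]
Step 1: min=1 at 4
  Swap: [1, 94, 31, 44, 33, 18, 23]
Step 2: min=18 at 5
  Swap: [1, 18, 31, 44, 33, 94, 23]

After 2 steps: [1, 18, 31, 44, 33, 94, 23]


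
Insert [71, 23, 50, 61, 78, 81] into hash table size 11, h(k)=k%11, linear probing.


Insert 71: h=5 -> slot 5
Insert 23: h=1 -> slot 1
Insert 50: h=6 -> slot 6
Insert 61: h=6, 1 probes -> slot 7
Insert 78: h=1, 1 probes -> slot 2
Insert 81: h=4 -> slot 4

Table: [None, 23, 78, None, 81, 71, 50, 61, None, None, None]


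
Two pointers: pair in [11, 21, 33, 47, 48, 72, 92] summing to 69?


lo=0(11)+hi=6(92)=103
lo=0(11)+hi=5(72)=83
lo=0(11)+hi=4(48)=59
lo=1(21)+hi=4(48)=69

Yes: 21+48=69


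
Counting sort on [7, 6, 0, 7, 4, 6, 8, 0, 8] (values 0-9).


Input: [7, 6, 0, 7, 4, 6, 8, 0, 8]
Counts: [2, 0, 0, 0, 1, 0, 2, 2, 2, 0]

Sorted: [0, 0, 4, 6, 6, 7, 7, 8, 8]


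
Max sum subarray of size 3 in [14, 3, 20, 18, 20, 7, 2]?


[0:3]: 37
[1:4]: 41
[2:5]: 58
[3:6]: 45
[4:7]: 29

Max: 58 at [2:5]


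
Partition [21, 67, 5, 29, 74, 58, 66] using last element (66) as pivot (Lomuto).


Pivot: 66
  21 <= 66: advance i (no swap)
  5 <= 66: swap -> [21, 5, 67, 29, 74, 58, 66]
  29 <= 66: swap -> [21, 5, 29, 67, 74, 58, 66]
  58 <= 66: swap -> [21, 5, 29, 58, 74, 67, 66]
Place pivot at 4: [21, 5, 29, 58, 66, 67, 74]

Partitioned: [21, 5, 29, 58, 66, 67, 74]


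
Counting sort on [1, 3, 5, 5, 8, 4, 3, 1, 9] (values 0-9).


Input: [1, 3, 5, 5, 8, 4, 3, 1, 9]
Counts: [0, 2, 0, 2, 1, 2, 0, 0, 1, 1]

Sorted: [1, 1, 3, 3, 4, 5, 5, 8, 9]


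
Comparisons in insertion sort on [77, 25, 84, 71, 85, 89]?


Algorithm: insertion sort
Input: [77, 25, 84, 71, 85, 89]
Sorted: [25, 71, 77, 84, 85, 89]

7


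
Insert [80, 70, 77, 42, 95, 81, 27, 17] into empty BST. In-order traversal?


Insert 80: root
Insert 70: L from 80
Insert 77: L from 80 -> R from 70
Insert 42: L from 80 -> L from 70
Insert 95: R from 80
Insert 81: R from 80 -> L from 95
Insert 27: L from 80 -> L from 70 -> L from 42
Insert 17: L from 80 -> L from 70 -> L from 42 -> L from 27

In-order: [17, 27, 42, 70, 77, 80, 81, 95]


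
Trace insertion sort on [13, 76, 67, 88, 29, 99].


Initial: [13, 76, 67, 88, 29, 99]
Insert 76: [13, 76, 67, 88, 29, 99]
Insert 67: [13, 67, 76, 88, 29, 99]
Insert 88: [13, 67, 76, 88, 29, 99]
Insert 29: [13, 29, 67, 76, 88, 99]
Insert 99: [13, 29, 67, 76, 88, 99]

Sorted: [13, 29, 67, 76, 88, 99]


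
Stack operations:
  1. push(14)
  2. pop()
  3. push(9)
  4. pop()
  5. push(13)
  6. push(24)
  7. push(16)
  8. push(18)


push(14) -> [14]
pop()->14, []
push(9) -> [9]
pop()->9, []
push(13) -> [13]
push(24) -> [13, 24]
push(16) -> [13, 24, 16]
push(18) -> [13, 24, 16, 18]

Final stack: [13, 24, 16, 18]


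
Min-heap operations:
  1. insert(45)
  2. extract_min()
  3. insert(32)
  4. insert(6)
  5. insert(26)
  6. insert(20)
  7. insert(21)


insert(45) -> [45]
extract_min()->45, []
insert(32) -> [32]
insert(6) -> [6, 32]
insert(26) -> [6, 32, 26]
insert(20) -> [6, 20, 26, 32]
insert(21) -> [6, 20, 26, 32, 21]

Final heap: [6, 20, 26, 32, 21]


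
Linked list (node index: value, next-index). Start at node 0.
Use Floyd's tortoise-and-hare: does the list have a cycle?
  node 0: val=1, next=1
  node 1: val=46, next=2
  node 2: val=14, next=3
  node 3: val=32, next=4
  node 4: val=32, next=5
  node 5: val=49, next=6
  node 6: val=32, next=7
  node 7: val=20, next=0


Floyd's tortoise (slow, +1) and hare (fast, +2):
  init: slow=0, fast=0
  step 1: slow=1, fast=2
  step 2: slow=2, fast=4
  step 3: slow=3, fast=6
  step 4: slow=4, fast=0
  step 5: slow=5, fast=2
  step 6: slow=6, fast=4
  step 7: slow=7, fast=6
  step 8: slow=0, fast=0
  slow == fast at node 0: cycle detected

Cycle: yes


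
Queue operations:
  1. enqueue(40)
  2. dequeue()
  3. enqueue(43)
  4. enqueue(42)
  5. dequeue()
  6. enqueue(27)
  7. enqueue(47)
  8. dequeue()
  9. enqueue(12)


enqueue(40) -> [40]
dequeue()->40, []
enqueue(43) -> [43]
enqueue(42) -> [43, 42]
dequeue()->43, [42]
enqueue(27) -> [42, 27]
enqueue(47) -> [42, 27, 47]
dequeue()->42, [27, 47]
enqueue(12) -> [27, 47, 12]

Final queue: [27, 47, 12]


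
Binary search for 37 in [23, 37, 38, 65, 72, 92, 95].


Step 1: lo=0, hi=6, mid=3, val=65
Step 2: lo=0, hi=2, mid=1, val=37

Found at index 1


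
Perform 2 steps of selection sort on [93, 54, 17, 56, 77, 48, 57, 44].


Initial: [93, 54, 17, 56, 77, 48, 57, 44]
Step 1: min=17 at 2
  Swap: [17, 54, 93, 56, 77, 48, 57, 44]
Step 2: min=44 at 7
  Swap: [17, 44, 93, 56, 77, 48, 57, 54]

After 2 steps: [17, 44, 93, 56, 77, 48, 57, 54]


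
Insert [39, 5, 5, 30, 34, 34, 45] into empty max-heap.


Insert 39: [39]
Insert 5: [39, 5]
Insert 5: [39, 5, 5]
Insert 30: [39, 30, 5, 5]
Insert 34: [39, 34, 5, 5, 30]
Insert 34: [39, 34, 34, 5, 30, 5]
Insert 45: [45, 34, 39, 5, 30, 5, 34]

Final heap: [45, 34, 39, 5, 30, 5, 34]


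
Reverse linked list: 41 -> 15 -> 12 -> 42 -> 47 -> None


Step 1: curr=41, set curr.next=prev(None) | reversed so far: 41
Step 2: curr=15, set curr.next=prev(41) | reversed so far: 15 -> 41
Step 3: curr=12, set curr.next=prev(15) | reversed so far: 12 -> 15 -> 41
Step 4: curr=42, set curr.next=prev(12) | reversed so far: 42 -> 12 -> 15 -> 41
Step 5: curr=47, set curr.next=prev(42) | reversed so far: 47 -> 42 -> 12 -> 15 -> 41

47 -> 42 -> 12 -> 15 -> 41 -> None


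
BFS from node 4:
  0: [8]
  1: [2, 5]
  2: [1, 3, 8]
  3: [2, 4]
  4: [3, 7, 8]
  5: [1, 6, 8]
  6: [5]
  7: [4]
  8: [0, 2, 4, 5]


Visit 4, enqueue [3, 7, 8]
Visit 3, enqueue [2]
Visit 7, enqueue []
Visit 8, enqueue [0, 5]
Visit 2, enqueue [1]
Visit 0, enqueue []
Visit 5, enqueue [6]
Visit 1, enqueue []
Visit 6, enqueue []

BFS order: [4, 3, 7, 8, 2, 0, 5, 1, 6]


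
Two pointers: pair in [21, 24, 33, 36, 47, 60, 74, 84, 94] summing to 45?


lo=0(21)+hi=8(94)=115
lo=0(21)+hi=7(84)=105
lo=0(21)+hi=6(74)=95
lo=0(21)+hi=5(60)=81
lo=0(21)+hi=4(47)=68
lo=0(21)+hi=3(36)=57
lo=0(21)+hi=2(33)=54
lo=0(21)+hi=1(24)=45

Yes: 21+24=45


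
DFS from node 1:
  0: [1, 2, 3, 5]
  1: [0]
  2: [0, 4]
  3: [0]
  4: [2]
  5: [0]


Visit 1, push [0]
Visit 0, push [5, 3, 2]
Visit 2, push [4]
Visit 4, push []
Visit 3, push []
Visit 5, push []

DFS order: [1, 0, 2, 4, 3, 5]


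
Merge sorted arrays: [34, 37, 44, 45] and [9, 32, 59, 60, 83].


Take 9 from B
Take 32 from B
Take 34 from A
Take 37 from A
Take 44 from A
Take 45 from A

Merged: [9, 32, 34, 37, 44, 45, 59, 60, 83]


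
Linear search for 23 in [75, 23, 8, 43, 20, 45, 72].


i=0: 75!=23
i=1: 23==23 found!

Found at 1, 2 comps


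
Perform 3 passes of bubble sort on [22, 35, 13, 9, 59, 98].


Initial: [22, 35, 13, 9, 59, 98]
Pass 1: [22, 13, 9, 35, 59, 98] (2 swaps)
Pass 2: [13, 9, 22, 35, 59, 98] (2 swaps)
Pass 3: [9, 13, 22, 35, 59, 98] (1 swaps)

After 3 passes: [9, 13, 22, 35, 59, 98]


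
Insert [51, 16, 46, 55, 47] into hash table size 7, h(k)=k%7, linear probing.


Insert 51: h=2 -> slot 2
Insert 16: h=2, 1 probes -> slot 3
Insert 46: h=4 -> slot 4
Insert 55: h=6 -> slot 6
Insert 47: h=5 -> slot 5

Table: [None, None, 51, 16, 46, 47, 55]


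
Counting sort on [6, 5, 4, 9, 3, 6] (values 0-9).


Input: [6, 5, 4, 9, 3, 6]
Counts: [0, 0, 0, 1, 1, 1, 2, 0, 0, 1]

Sorted: [3, 4, 5, 6, 6, 9]


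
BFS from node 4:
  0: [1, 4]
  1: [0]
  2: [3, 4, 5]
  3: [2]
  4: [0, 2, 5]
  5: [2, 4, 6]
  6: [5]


Visit 4, enqueue [0, 2, 5]
Visit 0, enqueue [1]
Visit 2, enqueue [3]
Visit 5, enqueue [6]
Visit 1, enqueue []
Visit 3, enqueue []
Visit 6, enqueue []

BFS order: [4, 0, 2, 5, 1, 3, 6]


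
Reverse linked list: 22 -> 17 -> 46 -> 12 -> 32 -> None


Step 1: curr=22, set curr.next=prev(None) | reversed so far: 22
Step 2: curr=17, set curr.next=prev(22) | reversed so far: 17 -> 22
Step 3: curr=46, set curr.next=prev(17) | reversed so far: 46 -> 17 -> 22
Step 4: curr=12, set curr.next=prev(46) | reversed so far: 12 -> 46 -> 17 -> 22
Step 5: curr=32, set curr.next=prev(12) | reversed so far: 32 -> 12 -> 46 -> 17 -> 22

32 -> 12 -> 46 -> 17 -> 22 -> None


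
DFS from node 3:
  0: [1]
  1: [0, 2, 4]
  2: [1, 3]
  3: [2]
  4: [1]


Visit 3, push [2]
Visit 2, push [1]
Visit 1, push [4, 0]
Visit 0, push []
Visit 4, push []

DFS order: [3, 2, 1, 0, 4]


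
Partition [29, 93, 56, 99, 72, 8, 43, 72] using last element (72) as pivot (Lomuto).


Pivot: 72
  29 <= 72: advance i (no swap)
  56 <= 72: swap -> [29, 56, 93, 99, 72, 8, 43, 72]
  72 <= 72: swap -> [29, 56, 72, 99, 93, 8, 43, 72]
  8 <= 72: swap -> [29, 56, 72, 8, 93, 99, 43, 72]
  43 <= 72: swap -> [29, 56, 72, 8, 43, 99, 93, 72]
Place pivot at 5: [29, 56, 72, 8, 43, 72, 93, 99]

Partitioned: [29, 56, 72, 8, 43, 72, 93, 99]


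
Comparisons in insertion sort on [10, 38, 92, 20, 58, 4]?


Algorithm: insertion sort
Input: [10, 38, 92, 20, 58, 4]
Sorted: [4, 10, 20, 38, 58, 92]

12


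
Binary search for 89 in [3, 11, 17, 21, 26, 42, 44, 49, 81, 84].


Step 1: lo=0, hi=9, mid=4, val=26
Step 2: lo=5, hi=9, mid=7, val=49
Step 3: lo=8, hi=9, mid=8, val=81
Step 4: lo=9, hi=9, mid=9, val=84

Not found


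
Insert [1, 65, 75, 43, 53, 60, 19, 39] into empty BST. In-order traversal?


Insert 1: root
Insert 65: R from 1
Insert 75: R from 1 -> R from 65
Insert 43: R from 1 -> L from 65
Insert 53: R from 1 -> L from 65 -> R from 43
Insert 60: R from 1 -> L from 65 -> R from 43 -> R from 53
Insert 19: R from 1 -> L from 65 -> L from 43
Insert 39: R from 1 -> L from 65 -> L from 43 -> R from 19

In-order: [1, 19, 39, 43, 53, 60, 65, 75]


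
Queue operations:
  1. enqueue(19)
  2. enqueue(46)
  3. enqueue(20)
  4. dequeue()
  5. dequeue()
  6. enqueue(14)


enqueue(19) -> [19]
enqueue(46) -> [19, 46]
enqueue(20) -> [19, 46, 20]
dequeue()->19, [46, 20]
dequeue()->46, [20]
enqueue(14) -> [20, 14]

Final queue: [20, 14]


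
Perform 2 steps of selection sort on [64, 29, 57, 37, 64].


Initial: [64, 29, 57, 37, 64]
Step 1: min=29 at 1
  Swap: [29, 64, 57, 37, 64]
Step 2: min=37 at 3
  Swap: [29, 37, 57, 64, 64]

After 2 steps: [29, 37, 57, 64, 64]


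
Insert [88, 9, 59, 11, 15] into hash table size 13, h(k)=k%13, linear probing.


Insert 88: h=10 -> slot 10
Insert 9: h=9 -> slot 9
Insert 59: h=7 -> slot 7
Insert 11: h=11 -> slot 11
Insert 15: h=2 -> slot 2

Table: [None, None, 15, None, None, None, None, 59, None, 9, 88, 11, None]


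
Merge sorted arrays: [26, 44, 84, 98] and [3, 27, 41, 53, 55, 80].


Take 3 from B
Take 26 from A
Take 27 from B
Take 41 from B
Take 44 from A
Take 53 from B
Take 55 from B
Take 80 from B

Merged: [3, 26, 27, 41, 44, 53, 55, 80, 84, 98]


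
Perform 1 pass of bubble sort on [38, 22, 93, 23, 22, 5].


Initial: [38, 22, 93, 23, 22, 5]
Pass 1: [22, 38, 23, 22, 5, 93] (4 swaps)

After 1 pass: [22, 38, 23, 22, 5, 93]


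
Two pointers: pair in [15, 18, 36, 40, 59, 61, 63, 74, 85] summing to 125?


lo=0(15)+hi=8(85)=100
lo=1(18)+hi=8(85)=103
lo=2(36)+hi=8(85)=121
lo=3(40)+hi=8(85)=125

Yes: 40+85=125


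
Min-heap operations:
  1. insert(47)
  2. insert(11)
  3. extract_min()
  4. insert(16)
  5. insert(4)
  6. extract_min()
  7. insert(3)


insert(47) -> [47]
insert(11) -> [11, 47]
extract_min()->11, [47]
insert(16) -> [16, 47]
insert(4) -> [4, 47, 16]
extract_min()->4, [16, 47]
insert(3) -> [3, 47, 16]

Final heap: [3, 47, 16]


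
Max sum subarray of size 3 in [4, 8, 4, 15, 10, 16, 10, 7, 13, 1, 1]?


[0:3]: 16
[1:4]: 27
[2:5]: 29
[3:6]: 41
[4:7]: 36
[5:8]: 33
[6:9]: 30
[7:10]: 21
[8:11]: 15

Max: 41 at [3:6]


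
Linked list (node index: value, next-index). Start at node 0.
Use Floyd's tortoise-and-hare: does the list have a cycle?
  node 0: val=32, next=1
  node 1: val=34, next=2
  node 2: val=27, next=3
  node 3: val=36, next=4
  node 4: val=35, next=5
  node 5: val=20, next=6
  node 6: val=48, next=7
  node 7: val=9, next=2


Floyd's tortoise (slow, +1) and hare (fast, +2):
  init: slow=0, fast=0
  step 1: slow=1, fast=2
  step 2: slow=2, fast=4
  step 3: slow=3, fast=6
  step 4: slow=4, fast=2
  step 5: slow=5, fast=4
  step 6: slow=6, fast=6
  slow == fast at node 6: cycle detected

Cycle: yes


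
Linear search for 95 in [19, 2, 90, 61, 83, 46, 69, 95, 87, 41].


i=0: 19!=95
i=1: 2!=95
i=2: 90!=95
i=3: 61!=95
i=4: 83!=95
i=5: 46!=95
i=6: 69!=95
i=7: 95==95 found!

Found at 7, 8 comps


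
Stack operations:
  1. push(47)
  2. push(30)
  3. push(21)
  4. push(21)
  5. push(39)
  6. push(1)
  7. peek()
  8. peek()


push(47) -> [47]
push(30) -> [47, 30]
push(21) -> [47, 30, 21]
push(21) -> [47, 30, 21, 21]
push(39) -> [47, 30, 21, 21, 39]
push(1) -> [47, 30, 21, 21, 39, 1]
peek()->1
peek()->1

Final stack: [47, 30, 21, 21, 39, 1]


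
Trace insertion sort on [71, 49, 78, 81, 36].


Initial: [71, 49, 78, 81, 36]
Insert 49: [49, 71, 78, 81, 36]
Insert 78: [49, 71, 78, 81, 36]
Insert 81: [49, 71, 78, 81, 36]
Insert 36: [36, 49, 71, 78, 81]

Sorted: [36, 49, 71, 78, 81]


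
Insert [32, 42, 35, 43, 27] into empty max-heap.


Insert 32: [32]
Insert 42: [42, 32]
Insert 35: [42, 32, 35]
Insert 43: [43, 42, 35, 32]
Insert 27: [43, 42, 35, 32, 27]

Final heap: [43, 42, 35, 32, 27]


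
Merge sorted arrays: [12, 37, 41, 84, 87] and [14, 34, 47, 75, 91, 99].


Take 12 from A
Take 14 from B
Take 34 from B
Take 37 from A
Take 41 from A
Take 47 from B
Take 75 from B
Take 84 from A
Take 87 from A

Merged: [12, 14, 34, 37, 41, 47, 75, 84, 87, 91, 99]


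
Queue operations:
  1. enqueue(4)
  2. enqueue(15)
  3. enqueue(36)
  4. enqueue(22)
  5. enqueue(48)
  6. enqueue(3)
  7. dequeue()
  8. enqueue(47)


enqueue(4) -> [4]
enqueue(15) -> [4, 15]
enqueue(36) -> [4, 15, 36]
enqueue(22) -> [4, 15, 36, 22]
enqueue(48) -> [4, 15, 36, 22, 48]
enqueue(3) -> [4, 15, 36, 22, 48, 3]
dequeue()->4, [15, 36, 22, 48, 3]
enqueue(47) -> [15, 36, 22, 48, 3, 47]

Final queue: [15, 36, 22, 48, 3, 47]


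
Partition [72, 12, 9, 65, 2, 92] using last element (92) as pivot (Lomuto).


Pivot: 92
  72 <= 92: advance i (no swap)
  12 <= 92: advance i (no swap)
  9 <= 92: advance i (no swap)
  65 <= 92: advance i (no swap)
  2 <= 92: advance i (no swap)
Place pivot at 5: [72, 12, 9, 65, 2, 92]

Partitioned: [72, 12, 9, 65, 2, 92]


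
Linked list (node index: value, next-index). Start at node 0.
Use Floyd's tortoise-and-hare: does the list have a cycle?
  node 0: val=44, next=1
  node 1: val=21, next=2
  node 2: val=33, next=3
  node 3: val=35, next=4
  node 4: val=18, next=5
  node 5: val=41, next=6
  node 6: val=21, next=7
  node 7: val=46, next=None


Floyd's tortoise (slow, +1) and hare (fast, +2):
  init: slow=0, fast=0
  step 1: slow=1, fast=2
  step 2: slow=2, fast=4
  step 3: slow=3, fast=6
  step 4: fast 6->7->None, no cycle

Cycle: no


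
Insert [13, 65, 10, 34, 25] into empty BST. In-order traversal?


Insert 13: root
Insert 65: R from 13
Insert 10: L from 13
Insert 34: R from 13 -> L from 65
Insert 25: R from 13 -> L from 65 -> L from 34

In-order: [10, 13, 25, 34, 65]


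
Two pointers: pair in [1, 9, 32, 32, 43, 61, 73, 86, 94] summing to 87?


lo=0(1)+hi=8(94)=95
lo=0(1)+hi=7(86)=87

Yes: 1+86=87


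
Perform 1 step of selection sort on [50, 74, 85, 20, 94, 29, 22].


Initial: [50, 74, 85, 20, 94, 29, 22]
Step 1: min=20 at 3
  Swap: [20, 74, 85, 50, 94, 29, 22]

After 1 step: [20, 74, 85, 50, 94, 29, 22]


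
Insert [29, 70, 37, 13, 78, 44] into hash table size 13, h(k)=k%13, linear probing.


Insert 29: h=3 -> slot 3
Insert 70: h=5 -> slot 5
Insert 37: h=11 -> slot 11
Insert 13: h=0 -> slot 0
Insert 78: h=0, 1 probes -> slot 1
Insert 44: h=5, 1 probes -> slot 6

Table: [13, 78, None, 29, None, 70, 44, None, None, None, None, 37, None]


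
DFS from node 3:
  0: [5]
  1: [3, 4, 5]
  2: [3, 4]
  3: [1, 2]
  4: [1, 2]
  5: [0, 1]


Visit 3, push [2, 1]
Visit 1, push [5, 4]
Visit 4, push [2]
Visit 2, push []
Visit 5, push [0]
Visit 0, push []

DFS order: [3, 1, 4, 2, 5, 0]


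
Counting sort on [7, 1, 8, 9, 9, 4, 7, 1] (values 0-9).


Input: [7, 1, 8, 9, 9, 4, 7, 1]
Counts: [0, 2, 0, 0, 1, 0, 0, 2, 1, 2]

Sorted: [1, 1, 4, 7, 7, 8, 9, 9]


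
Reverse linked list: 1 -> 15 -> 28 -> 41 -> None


Step 1: curr=1, set curr.next=prev(None) | reversed so far: 1
Step 2: curr=15, set curr.next=prev(1) | reversed so far: 15 -> 1
Step 3: curr=28, set curr.next=prev(15) | reversed so far: 28 -> 15 -> 1
Step 4: curr=41, set curr.next=prev(28) | reversed so far: 41 -> 28 -> 15 -> 1

41 -> 28 -> 15 -> 1 -> None


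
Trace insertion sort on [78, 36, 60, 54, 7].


Initial: [78, 36, 60, 54, 7]
Insert 36: [36, 78, 60, 54, 7]
Insert 60: [36, 60, 78, 54, 7]
Insert 54: [36, 54, 60, 78, 7]
Insert 7: [7, 36, 54, 60, 78]

Sorted: [7, 36, 54, 60, 78]


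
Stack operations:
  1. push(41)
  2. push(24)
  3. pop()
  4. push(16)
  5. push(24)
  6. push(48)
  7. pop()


push(41) -> [41]
push(24) -> [41, 24]
pop()->24, [41]
push(16) -> [41, 16]
push(24) -> [41, 16, 24]
push(48) -> [41, 16, 24, 48]
pop()->48, [41, 16, 24]

Final stack: [41, 16, 24]


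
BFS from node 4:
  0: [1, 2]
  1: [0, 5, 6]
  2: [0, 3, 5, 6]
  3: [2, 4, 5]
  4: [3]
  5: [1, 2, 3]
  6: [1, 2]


Visit 4, enqueue [3]
Visit 3, enqueue [2, 5]
Visit 2, enqueue [0, 6]
Visit 5, enqueue [1]
Visit 0, enqueue []
Visit 6, enqueue []
Visit 1, enqueue []

BFS order: [4, 3, 2, 5, 0, 6, 1]


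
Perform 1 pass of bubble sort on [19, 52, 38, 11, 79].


Initial: [19, 52, 38, 11, 79]
Pass 1: [19, 38, 11, 52, 79] (2 swaps)

After 1 pass: [19, 38, 11, 52, 79]


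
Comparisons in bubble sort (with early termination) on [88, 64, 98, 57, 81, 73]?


Algorithm: bubble sort (with early termination)
Input: [88, 64, 98, 57, 81, 73]
Sorted: [57, 64, 73, 81, 88, 98]

14


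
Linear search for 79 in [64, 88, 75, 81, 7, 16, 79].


i=0: 64!=79
i=1: 88!=79
i=2: 75!=79
i=3: 81!=79
i=4: 7!=79
i=5: 16!=79
i=6: 79==79 found!

Found at 6, 7 comps


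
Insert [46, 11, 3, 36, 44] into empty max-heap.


Insert 46: [46]
Insert 11: [46, 11]
Insert 3: [46, 11, 3]
Insert 36: [46, 36, 3, 11]
Insert 44: [46, 44, 3, 11, 36]

Final heap: [46, 44, 3, 11, 36]


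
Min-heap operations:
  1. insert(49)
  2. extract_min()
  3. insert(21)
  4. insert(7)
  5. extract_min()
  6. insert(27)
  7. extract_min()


insert(49) -> [49]
extract_min()->49, []
insert(21) -> [21]
insert(7) -> [7, 21]
extract_min()->7, [21]
insert(27) -> [21, 27]
extract_min()->21, [27]

Final heap: [27]


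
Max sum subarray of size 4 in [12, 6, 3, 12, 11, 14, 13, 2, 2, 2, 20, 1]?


[0:4]: 33
[1:5]: 32
[2:6]: 40
[3:7]: 50
[4:8]: 40
[5:9]: 31
[6:10]: 19
[7:11]: 26
[8:12]: 25

Max: 50 at [3:7]


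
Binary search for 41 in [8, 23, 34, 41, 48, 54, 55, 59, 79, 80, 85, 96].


Step 1: lo=0, hi=11, mid=5, val=54
Step 2: lo=0, hi=4, mid=2, val=34
Step 3: lo=3, hi=4, mid=3, val=41

Found at index 3


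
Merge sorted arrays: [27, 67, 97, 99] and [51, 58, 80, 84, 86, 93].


Take 27 from A
Take 51 from B
Take 58 from B
Take 67 from A
Take 80 from B
Take 84 from B
Take 86 from B
Take 93 from B

Merged: [27, 51, 58, 67, 80, 84, 86, 93, 97, 99]


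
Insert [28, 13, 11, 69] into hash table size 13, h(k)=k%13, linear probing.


Insert 28: h=2 -> slot 2
Insert 13: h=0 -> slot 0
Insert 11: h=11 -> slot 11
Insert 69: h=4 -> slot 4

Table: [13, None, 28, None, 69, None, None, None, None, None, None, 11, None]


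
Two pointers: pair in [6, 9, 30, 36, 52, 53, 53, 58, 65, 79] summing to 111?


lo=0(6)+hi=9(79)=85
lo=1(9)+hi=9(79)=88
lo=2(30)+hi=9(79)=109
lo=3(36)+hi=9(79)=115
lo=3(36)+hi=8(65)=101
lo=4(52)+hi=8(65)=117
lo=4(52)+hi=7(58)=110
lo=5(53)+hi=7(58)=111

Yes: 53+58=111


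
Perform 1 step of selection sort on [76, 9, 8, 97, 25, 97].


Initial: [76, 9, 8, 97, 25, 97]
Step 1: min=8 at 2
  Swap: [8, 9, 76, 97, 25, 97]

After 1 step: [8, 9, 76, 97, 25, 97]


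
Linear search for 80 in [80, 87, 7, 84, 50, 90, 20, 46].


i=0: 80==80 found!

Found at 0, 1 comps


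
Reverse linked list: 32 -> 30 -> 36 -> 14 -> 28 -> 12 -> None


Step 1: curr=32, set curr.next=prev(None) | reversed so far: 32
Step 2: curr=30, set curr.next=prev(32) | reversed so far: 30 -> 32
Step 3: curr=36, set curr.next=prev(30) | reversed so far: 36 -> 30 -> 32
Step 4: curr=14, set curr.next=prev(36) | reversed so far: 14 -> 36 -> 30 -> 32
Step 5: curr=28, set curr.next=prev(14) | reversed so far: 28 -> 14 -> 36 -> 30 -> 32
Step 6: curr=12, set curr.next=prev(28) | reversed so far: 12 -> 28 -> 14 -> 36 -> 30 -> 32

12 -> 28 -> 14 -> 36 -> 30 -> 32 -> None


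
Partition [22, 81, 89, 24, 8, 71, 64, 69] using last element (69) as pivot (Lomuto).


Pivot: 69
  22 <= 69: advance i (no swap)
  24 <= 69: swap -> [22, 24, 89, 81, 8, 71, 64, 69]
  8 <= 69: swap -> [22, 24, 8, 81, 89, 71, 64, 69]
  64 <= 69: swap -> [22, 24, 8, 64, 89, 71, 81, 69]
Place pivot at 4: [22, 24, 8, 64, 69, 71, 81, 89]

Partitioned: [22, 24, 8, 64, 69, 71, 81, 89]


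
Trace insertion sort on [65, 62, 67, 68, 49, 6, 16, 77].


Initial: [65, 62, 67, 68, 49, 6, 16, 77]
Insert 62: [62, 65, 67, 68, 49, 6, 16, 77]
Insert 67: [62, 65, 67, 68, 49, 6, 16, 77]
Insert 68: [62, 65, 67, 68, 49, 6, 16, 77]
Insert 49: [49, 62, 65, 67, 68, 6, 16, 77]
Insert 6: [6, 49, 62, 65, 67, 68, 16, 77]
Insert 16: [6, 16, 49, 62, 65, 67, 68, 77]
Insert 77: [6, 16, 49, 62, 65, 67, 68, 77]

Sorted: [6, 16, 49, 62, 65, 67, 68, 77]


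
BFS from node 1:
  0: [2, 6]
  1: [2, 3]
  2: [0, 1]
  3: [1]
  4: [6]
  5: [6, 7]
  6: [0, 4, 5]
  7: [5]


Visit 1, enqueue [2, 3]
Visit 2, enqueue [0]
Visit 3, enqueue []
Visit 0, enqueue [6]
Visit 6, enqueue [4, 5]
Visit 4, enqueue []
Visit 5, enqueue [7]
Visit 7, enqueue []

BFS order: [1, 2, 3, 0, 6, 4, 5, 7]


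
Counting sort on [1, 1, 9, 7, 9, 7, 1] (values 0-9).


Input: [1, 1, 9, 7, 9, 7, 1]
Counts: [0, 3, 0, 0, 0, 0, 0, 2, 0, 2]

Sorted: [1, 1, 1, 7, 7, 9, 9]


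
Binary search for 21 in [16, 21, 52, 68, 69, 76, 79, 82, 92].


Step 1: lo=0, hi=8, mid=4, val=69
Step 2: lo=0, hi=3, mid=1, val=21

Found at index 1


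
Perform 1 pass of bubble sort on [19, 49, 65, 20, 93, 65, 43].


Initial: [19, 49, 65, 20, 93, 65, 43]
Pass 1: [19, 49, 20, 65, 65, 43, 93] (3 swaps)

After 1 pass: [19, 49, 20, 65, 65, 43, 93]


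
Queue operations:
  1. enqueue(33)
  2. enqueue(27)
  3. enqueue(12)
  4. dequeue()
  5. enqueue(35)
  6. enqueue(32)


enqueue(33) -> [33]
enqueue(27) -> [33, 27]
enqueue(12) -> [33, 27, 12]
dequeue()->33, [27, 12]
enqueue(35) -> [27, 12, 35]
enqueue(32) -> [27, 12, 35, 32]

Final queue: [27, 12, 35, 32]


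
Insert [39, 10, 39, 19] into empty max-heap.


Insert 39: [39]
Insert 10: [39, 10]
Insert 39: [39, 10, 39]
Insert 19: [39, 19, 39, 10]

Final heap: [39, 19, 39, 10]


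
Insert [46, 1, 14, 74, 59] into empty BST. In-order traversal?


Insert 46: root
Insert 1: L from 46
Insert 14: L from 46 -> R from 1
Insert 74: R from 46
Insert 59: R from 46 -> L from 74

In-order: [1, 14, 46, 59, 74]


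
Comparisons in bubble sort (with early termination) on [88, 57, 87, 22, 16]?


Algorithm: bubble sort (with early termination)
Input: [88, 57, 87, 22, 16]
Sorted: [16, 22, 57, 87, 88]

10


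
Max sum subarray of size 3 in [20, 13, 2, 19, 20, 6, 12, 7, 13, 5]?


[0:3]: 35
[1:4]: 34
[2:5]: 41
[3:6]: 45
[4:7]: 38
[5:8]: 25
[6:9]: 32
[7:10]: 25

Max: 45 at [3:6]


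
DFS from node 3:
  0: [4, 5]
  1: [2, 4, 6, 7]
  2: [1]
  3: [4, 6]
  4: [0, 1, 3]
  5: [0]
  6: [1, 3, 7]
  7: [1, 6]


Visit 3, push [6, 4]
Visit 4, push [1, 0]
Visit 0, push [5]
Visit 5, push []
Visit 1, push [7, 6, 2]
Visit 2, push []
Visit 6, push [7]
Visit 7, push []

DFS order: [3, 4, 0, 5, 1, 2, 6, 7]


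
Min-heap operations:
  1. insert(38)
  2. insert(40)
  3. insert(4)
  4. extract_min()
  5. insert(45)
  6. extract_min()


insert(38) -> [38]
insert(40) -> [38, 40]
insert(4) -> [4, 40, 38]
extract_min()->4, [38, 40]
insert(45) -> [38, 40, 45]
extract_min()->38, [40, 45]

Final heap: [40, 45]


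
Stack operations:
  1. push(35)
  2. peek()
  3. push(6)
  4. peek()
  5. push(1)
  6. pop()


push(35) -> [35]
peek()->35
push(6) -> [35, 6]
peek()->6
push(1) -> [35, 6, 1]
pop()->1, [35, 6]

Final stack: [35, 6]


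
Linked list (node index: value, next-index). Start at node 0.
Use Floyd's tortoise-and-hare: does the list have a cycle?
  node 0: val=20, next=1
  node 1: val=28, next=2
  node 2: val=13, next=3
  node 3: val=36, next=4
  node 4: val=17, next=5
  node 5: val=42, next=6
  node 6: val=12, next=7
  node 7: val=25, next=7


Floyd's tortoise (slow, +1) and hare (fast, +2):
  init: slow=0, fast=0
  step 1: slow=1, fast=2
  step 2: slow=2, fast=4
  step 3: slow=3, fast=6
  step 4: slow=4, fast=7
  step 5: slow=5, fast=7
  step 6: slow=6, fast=7
  step 7: slow=7, fast=7
  slow == fast at node 7: cycle detected

Cycle: yes


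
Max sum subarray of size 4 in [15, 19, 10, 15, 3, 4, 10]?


[0:4]: 59
[1:5]: 47
[2:6]: 32
[3:7]: 32

Max: 59 at [0:4]


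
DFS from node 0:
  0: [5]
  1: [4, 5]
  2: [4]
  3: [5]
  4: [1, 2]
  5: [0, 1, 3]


Visit 0, push [5]
Visit 5, push [3, 1]
Visit 1, push [4]
Visit 4, push [2]
Visit 2, push []
Visit 3, push []

DFS order: [0, 5, 1, 4, 2, 3]


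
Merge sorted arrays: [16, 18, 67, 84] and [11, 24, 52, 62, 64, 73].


Take 11 from B
Take 16 from A
Take 18 from A
Take 24 from B
Take 52 from B
Take 62 from B
Take 64 from B
Take 67 from A
Take 73 from B

Merged: [11, 16, 18, 24, 52, 62, 64, 67, 73, 84]


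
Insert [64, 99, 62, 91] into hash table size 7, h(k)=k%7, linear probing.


Insert 64: h=1 -> slot 1
Insert 99: h=1, 1 probes -> slot 2
Insert 62: h=6 -> slot 6
Insert 91: h=0 -> slot 0

Table: [91, 64, 99, None, None, None, 62]


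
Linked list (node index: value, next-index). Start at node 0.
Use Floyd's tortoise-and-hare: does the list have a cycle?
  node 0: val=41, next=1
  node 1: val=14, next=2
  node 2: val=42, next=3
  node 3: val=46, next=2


Floyd's tortoise (slow, +1) and hare (fast, +2):
  init: slow=0, fast=0
  step 1: slow=1, fast=2
  step 2: slow=2, fast=2
  slow == fast at node 2: cycle detected

Cycle: yes


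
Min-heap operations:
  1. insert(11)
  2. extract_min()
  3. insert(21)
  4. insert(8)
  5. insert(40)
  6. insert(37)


insert(11) -> [11]
extract_min()->11, []
insert(21) -> [21]
insert(8) -> [8, 21]
insert(40) -> [8, 21, 40]
insert(37) -> [8, 21, 40, 37]

Final heap: [8, 21, 40, 37]


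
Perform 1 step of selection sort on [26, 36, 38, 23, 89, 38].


Initial: [26, 36, 38, 23, 89, 38]
Step 1: min=23 at 3
  Swap: [23, 36, 38, 26, 89, 38]

After 1 step: [23, 36, 38, 26, 89, 38]


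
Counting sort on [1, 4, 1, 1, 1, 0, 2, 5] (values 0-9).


Input: [1, 4, 1, 1, 1, 0, 2, 5]
Counts: [1, 4, 1, 0, 1, 1, 0, 0, 0, 0]

Sorted: [0, 1, 1, 1, 1, 2, 4, 5]


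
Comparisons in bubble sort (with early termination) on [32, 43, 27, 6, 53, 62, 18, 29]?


Algorithm: bubble sort (with early termination)
Input: [32, 43, 27, 6, 53, 62, 18, 29]
Sorted: [6, 18, 27, 29, 32, 43, 53, 62]

27


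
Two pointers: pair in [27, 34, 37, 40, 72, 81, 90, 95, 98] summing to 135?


lo=0(27)+hi=8(98)=125
lo=1(34)+hi=8(98)=132
lo=2(37)+hi=8(98)=135

Yes: 37+98=135


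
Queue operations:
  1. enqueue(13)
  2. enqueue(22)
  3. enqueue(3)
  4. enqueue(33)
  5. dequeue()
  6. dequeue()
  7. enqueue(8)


enqueue(13) -> [13]
enqueue(22) -> [13, 22]
enqueue(3) -> [13, 22, 3]
enqueue(33) -> [13, 22, 3, 33]
dequeue()->13, [22, 3, 33]
dequeue()->22, [3, 33]
enqueue(8) -> [3, 33, 8]

Final queue: [3, 33, 8]


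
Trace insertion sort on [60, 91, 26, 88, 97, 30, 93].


Initial: [60, 91, 26, 88, 97, 30, 93]
Insert 91: [60, 91, 26, 88, 97, 30, 93]
Insert 26: [26, 60, 91, 88, 97, 30, 93]
Insert 88: [26, 60, 88, 91, 97, 30, 93]
Insert 97: [26, 60, 88, 91, 97, 30, 93]
Insert 30: [26, 30, 60, 88, 91, 97, 93]
Insert 93: [26, 30, 60, 88, 91, 93, 97]

Sorted: [26, 30, 60, 88, 91, 93, 97]


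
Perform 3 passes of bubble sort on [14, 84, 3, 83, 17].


Initial: [14, 84, 3, 83, 17]
Pass 1: [14, 3, 83, 17, 84] (3 swaps)
Pass 2: [3, 14, 17, 83, 84] (2 swaps)
Pass 3: [3, 14, 17, 83, 84] (0 swaps)

After 3 passes: [3, 14, 17, 83, 84]


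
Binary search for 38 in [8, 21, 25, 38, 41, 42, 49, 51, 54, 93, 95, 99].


Step 1: lo=0, hi=11, mid=5, val=42
Step 2: lo=0, hi=4, mid=2, val=25
Step 3: lo=3, hi=4, mid=3, val=38

Found at index 3


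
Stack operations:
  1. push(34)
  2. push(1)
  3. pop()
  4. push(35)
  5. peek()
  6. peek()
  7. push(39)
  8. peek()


push(34) -> [34]
push(1) -> [34, 1]
pop()->1, [34]
push(35) -> [34, 35]
peek()->35
peek()->35
push(39) -> [34, 35, 39]
peek()->39

Final stack: [34, 35, 39]


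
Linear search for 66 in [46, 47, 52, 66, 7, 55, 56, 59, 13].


i=0: 46!=66
i=1: 47!=66
i=2: 52!=66
i=3: 66==66 found!

Found at 3, 4 comps


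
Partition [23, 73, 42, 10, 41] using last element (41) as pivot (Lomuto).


Pivot: 41
  23 <= 41: advance i (no swap)
  10 <= 41: swap -> [23, 10, 42, 73, 41]
Place pivot at 2: [23, 10, 41, 73, 42]

Partitioned: [23, 10, 41, 73, 42]


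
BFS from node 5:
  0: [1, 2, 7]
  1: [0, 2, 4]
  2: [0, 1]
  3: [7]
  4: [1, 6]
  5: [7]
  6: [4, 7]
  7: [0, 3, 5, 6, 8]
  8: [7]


Visit 5, enqueue [7]
Visit 7, enqueue [0, 3, 6, 8]
Visit 0, enqueue [1, 2]
Visit 3, enqueue []
Visit 6, enqueue [4]
Visit 8, enqueue []
Visit 1, enqueue []
Visit 2, enqueue []
Visit 4, enqueue []

BFS order: [5, 7, 0, 3, 6, 8, 1, 2, 4]


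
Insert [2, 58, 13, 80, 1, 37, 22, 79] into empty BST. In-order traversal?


Insert 2: root
Insert 58: R from 2
Insert 13: R from 2 -> L from 58
Insert 80: R from 2 -> R from 58
Insert 1: L from 2
Insert 37: R from 2 -> L from 58 -> R from 13
Insert 22: R from 2 -> L from 58 -> R from 13 -> L from 37
Insert 79: R from 2 -> R from 58 -> L from 80

In-order: [1, 2, 13, 22, 37, 58, 79, 80]


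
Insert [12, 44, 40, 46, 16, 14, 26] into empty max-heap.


Insert 12: [12]
Insert 44: [44, 12]
Insert 40: [44, 12, 40]
Insert 46: [46, 44, 40, 12]
Insert 16: [46, 44, 40, 12, 16]
Insert 14: [46, 44, 40, 12, 16, 14]
Insert 26: [46, 44, 40, 12, 16, 14, 26]

Final heap: [46, 44, 40, 12, 16, 14, 26]


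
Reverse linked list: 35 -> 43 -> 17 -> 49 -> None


Step 1: curr=35, set curr.next=prev(None) | reversed so far: 35
Step 2: curr=43, set curr.next=prev(35) | reversed so far: 43 -> 35
Step 3: curr=17, set curr.next=prev(43) | reversed so far: 17 -> 43 -> 35
Step 4: curr=49, set curr.next=prev(17) | reversed so far: 49 -> 17 -> 43 -> 35

49 -> 17 -> 43 -> 35 -> None


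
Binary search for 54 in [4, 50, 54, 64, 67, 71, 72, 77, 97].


Step 1: lo=0, hi=8, mid=4, val=67
Step 2: lo=0, hi=3, mid=1, val=50
Step 3: lo=2, hi=3, mid=2, val=54

Found at index 2


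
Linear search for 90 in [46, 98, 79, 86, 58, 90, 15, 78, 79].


i=0: 46!=90
i=1: 98!=90
i=2: 79!=90
i=3: 86!=90
i=4: 58!=90
i=5: 90==90 found!

Found at 5, 6 comps


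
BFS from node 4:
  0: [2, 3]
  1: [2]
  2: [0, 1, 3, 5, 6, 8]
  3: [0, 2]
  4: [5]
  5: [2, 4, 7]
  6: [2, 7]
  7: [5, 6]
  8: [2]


Visit 4, enqueue [5]
Visit 5, enqueue [2, 7]
Visit 2, enqueue [0, 1, 3, 6, 8]
Visit 7, enqueue []
Visit 0, enqueue []
Visit 1, enqueue []
Visit 3, enqueue []
Visit 6, enqueue []
Visit 8, enqueue []

BFS order: [4, 5, 2, 7, 0, 1, 3, 6, 8]


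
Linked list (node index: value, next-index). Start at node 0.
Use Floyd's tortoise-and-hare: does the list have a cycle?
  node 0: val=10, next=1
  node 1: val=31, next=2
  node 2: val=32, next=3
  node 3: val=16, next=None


Floyd's tortoise (slow, +1) and hare (fast, +2):
  init: slow=0, fast=0
  step 1: slow=1, fast=2
  step 2: fast 2->3->None, no cycle

Cycle: no


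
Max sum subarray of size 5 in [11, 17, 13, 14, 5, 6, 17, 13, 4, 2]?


[0:5]: 60
[1:6]: 55
[2:7]: 55
[3:8]: 55
[4:9]: 45
[5:10]: 42

Max: 60 at [0:5]
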